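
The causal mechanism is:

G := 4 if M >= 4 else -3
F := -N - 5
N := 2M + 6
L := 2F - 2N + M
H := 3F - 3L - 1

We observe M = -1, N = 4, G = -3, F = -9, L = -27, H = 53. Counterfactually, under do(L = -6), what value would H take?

-10

The intervention breaks the incoming arrows to L: L := 2F - 2N + M no longer applies, and L = -6.
N = 2M + 6  [with M=-1]  = 4
F = -N - 5  [with N=4]  = -9
H = 3F - 3L - 1  [with F=-9, L=-6]  = -10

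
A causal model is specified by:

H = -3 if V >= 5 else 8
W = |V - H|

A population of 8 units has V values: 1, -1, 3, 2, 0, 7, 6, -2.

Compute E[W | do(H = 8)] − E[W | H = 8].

Under do(H=8), H's equation is replaced by H=8 for every unit. Per-unit W: 7, 9, 5, 6, 8, 1, 2, 10. Mean = 6.
Conditioning on H=8 selects the 6 unit(s) with V ∈ {1, -1, 3, 2, 0, -2}. Their W values: 7, 9, 5, 6, 8, 10. Mean = 7.5.
Difference = 6 − 7.5 = -1.5.

-1.5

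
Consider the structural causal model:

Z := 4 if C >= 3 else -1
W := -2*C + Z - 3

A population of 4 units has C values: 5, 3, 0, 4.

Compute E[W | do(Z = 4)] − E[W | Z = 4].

do(Z=4) breaks Z's dependence on C. With Z=4 fixed, W across the units is -9, -5, 1, -7, mean -5.
Observing Z=4 restricts to units where Z's equation naturally yields 4: C ∈ {5, 3, 4}. In that subpopulation W = -9, -5, -7, mean -7.
Difference = -5 − (-7) = 2.

2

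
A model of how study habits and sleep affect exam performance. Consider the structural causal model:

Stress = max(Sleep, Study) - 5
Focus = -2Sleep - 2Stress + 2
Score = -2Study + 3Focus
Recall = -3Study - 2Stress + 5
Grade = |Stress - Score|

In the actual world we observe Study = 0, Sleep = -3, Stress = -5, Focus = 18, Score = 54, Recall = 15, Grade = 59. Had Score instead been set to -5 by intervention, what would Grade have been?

0

Under do(Score=-5), the mechanism Score = -2Study + 3Focus is discarded; Score is fixed at -5.
Stress = max(Sleep, Study) - 5  [with Sleep=-3, Study=0]  = -5
Grade = |Stress - Score|  [with Stress=-5, Score=-5]  = 0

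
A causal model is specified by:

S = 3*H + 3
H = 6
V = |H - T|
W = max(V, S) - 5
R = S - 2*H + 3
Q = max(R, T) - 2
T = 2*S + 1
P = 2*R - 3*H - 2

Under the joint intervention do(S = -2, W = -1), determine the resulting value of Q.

-5

Setting S = -2, W = -1 by intervention discards those variables' equations.
R = S - 2*H + 3  [with S=-2, H=6]  = -11
T = 2*S + 1  [with S=-2]  = -3
Q = max(R, T) - 2  [with R=-11, T=-3]  = -5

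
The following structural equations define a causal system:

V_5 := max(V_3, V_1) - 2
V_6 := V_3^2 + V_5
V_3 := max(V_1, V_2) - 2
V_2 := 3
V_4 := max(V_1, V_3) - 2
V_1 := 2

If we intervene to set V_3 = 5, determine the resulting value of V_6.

The intervention breaks the incoming arrows to V_3: V_3 := max(V_1, V_2) - 2 no longer applies, and V_3 = 5.
V_5 = max(V_3, V_1) - 2  [with V_3=5, V_1=2]  = 3
V_6 = V_3^2 + V_5  [with V_3=5, V_5=3]  = 28

28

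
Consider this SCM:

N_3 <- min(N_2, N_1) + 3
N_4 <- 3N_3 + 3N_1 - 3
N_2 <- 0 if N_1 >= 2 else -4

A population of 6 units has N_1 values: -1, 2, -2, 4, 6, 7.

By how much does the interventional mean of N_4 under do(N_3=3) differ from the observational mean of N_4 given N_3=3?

do(N_3=3) breaks N_3's dependence on N_1. With N_3=3 fixed, N_4 across the units is 3, 12, 0, 18, 24, 27, mean 14.
Conditioning on N_3=3 selects the 4 unit(s) with N_1 ∈ {2, 4, 6, 7}. Their N_4 values: 12, 18, 24, 27. Mean = 20.25.
Difference = 14 − 20.25 = -6.25.

-6.25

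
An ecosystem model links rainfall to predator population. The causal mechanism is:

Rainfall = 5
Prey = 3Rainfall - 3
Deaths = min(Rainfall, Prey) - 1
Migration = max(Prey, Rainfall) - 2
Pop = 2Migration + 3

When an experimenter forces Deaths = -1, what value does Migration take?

The intervention breaks the incoming arrows to Deaths: Deaths = min(Rainfall, Prey) - 1 no longer applies, and Deaths = -1.
Migration is not downstream of the intervention, so its value is determined by the original equations.
Prey = 3Rainfall - 3  [with Rainfall=5]  = 12
Migration = max(Prey, Rainfall) - 2  [with Prey=12, Rainfall=5]  = 10

10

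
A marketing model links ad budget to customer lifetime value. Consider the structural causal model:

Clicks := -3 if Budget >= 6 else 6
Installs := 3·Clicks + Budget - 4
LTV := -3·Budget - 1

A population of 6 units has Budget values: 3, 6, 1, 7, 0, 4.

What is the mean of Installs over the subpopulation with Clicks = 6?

16

E[Installs|Clicks=6] averages over only the 4 units with Clicks=6 (Budget = 3, 1, 0, 4): Installs = 17, 15, 14, 18, mean 16.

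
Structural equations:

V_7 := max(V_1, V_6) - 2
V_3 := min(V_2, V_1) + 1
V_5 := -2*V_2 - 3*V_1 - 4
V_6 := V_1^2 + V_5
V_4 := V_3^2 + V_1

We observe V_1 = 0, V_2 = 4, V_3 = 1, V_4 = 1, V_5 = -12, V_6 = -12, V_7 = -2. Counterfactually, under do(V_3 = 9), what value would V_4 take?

81

The intervention breaks the incoming arrows to V_3: V_3 := min(V_2, V_1) + 1 no longer applies, and V_3 = 9.
V_4 = V_3^2 + V_1  [with V_3=9, V_1=0]  = 81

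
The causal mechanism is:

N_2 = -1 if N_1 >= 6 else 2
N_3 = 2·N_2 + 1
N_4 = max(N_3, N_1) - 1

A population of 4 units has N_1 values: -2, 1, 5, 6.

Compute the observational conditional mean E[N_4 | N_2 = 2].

4

Conditioning on N_2=2 selects the 3 unit(s) with N_1 ∈ {-2, 1, 5}. Their N_4 values: 4, 4, 4. Mean = 4.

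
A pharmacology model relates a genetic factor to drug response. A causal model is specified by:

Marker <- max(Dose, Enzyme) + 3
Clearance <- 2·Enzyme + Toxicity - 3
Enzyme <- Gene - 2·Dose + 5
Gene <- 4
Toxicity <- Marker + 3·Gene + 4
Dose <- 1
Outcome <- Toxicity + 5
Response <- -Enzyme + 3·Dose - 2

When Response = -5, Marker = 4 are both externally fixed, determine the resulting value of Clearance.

Setting Response = -5, Marker = 4 by intervention discards those variables' equations.
Enzyme = Gene - 2·Dose + 5  [with Gene=4, Dose=1]  = 7
Toxicity = Marker + 3·Gene + 4  [with Marker=4, Gene=4]  = 20
Clearance = 2·Enzyme + Toxicity - 3  [with Enzyme=7, Toxicity=20]  = 31

31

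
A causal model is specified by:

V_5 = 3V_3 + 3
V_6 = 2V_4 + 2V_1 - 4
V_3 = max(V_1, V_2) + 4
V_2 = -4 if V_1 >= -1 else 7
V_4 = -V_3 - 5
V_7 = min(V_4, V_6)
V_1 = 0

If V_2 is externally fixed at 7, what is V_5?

36

do(V_2=7) replaces the equation V_2 = -4 if V_1 >= -1 else 7 with the constant V_2 = 7.
V_3 = max(V_1, V_2) + 4  [with V_1=0, V_2=7]  = 11
V_5 = 3V_3 + 3  [with V_3=11]  = 36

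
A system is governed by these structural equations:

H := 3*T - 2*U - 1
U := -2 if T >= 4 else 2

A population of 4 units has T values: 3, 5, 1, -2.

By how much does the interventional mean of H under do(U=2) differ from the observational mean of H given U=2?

The intervention sets U=2 in all 4 units regardless of T. Recomputing H per unit gives 4, 10, -2, -11; average 0.25.
Conditioning on U=2 selects the 3 unit(s) with T ∈ {3, 1, -2}. Their H values: 4, -2, -11. Mean = -3.
Difference = 0.25 − (-3) = 3.25.

3.25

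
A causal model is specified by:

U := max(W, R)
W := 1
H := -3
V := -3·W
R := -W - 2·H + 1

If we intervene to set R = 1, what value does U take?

1

The intervention breaks the incoming arrows to R: R := -W - 2·H + 1 no longer applies, and R = 1.
U = max(W, R)  [with W=1, R=1]  = 1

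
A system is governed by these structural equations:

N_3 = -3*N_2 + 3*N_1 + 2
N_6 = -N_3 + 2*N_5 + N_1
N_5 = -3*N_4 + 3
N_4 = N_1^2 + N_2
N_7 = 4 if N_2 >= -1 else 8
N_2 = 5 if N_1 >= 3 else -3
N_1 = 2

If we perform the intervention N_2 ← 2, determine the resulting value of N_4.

Under do(N_2=2), the mechanism N_2 = 5 if N_1 >= 3 else -3 is discarded; N_2 is fixed at 2.
N_4 = N_1^2 + N_2  [with N_1=2, N_2=2]  = 6

6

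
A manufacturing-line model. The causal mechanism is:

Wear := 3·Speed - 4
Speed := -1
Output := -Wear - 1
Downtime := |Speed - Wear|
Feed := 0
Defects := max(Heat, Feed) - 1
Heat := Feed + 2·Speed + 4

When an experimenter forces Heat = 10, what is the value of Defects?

9

do(Heat=10) replaces the equation Heat := Feed + 2·Speed + 4 with the constant Heat = 10.
Defects = max(Heat, Feed) - 1  [with Heat=10, Feed=0]  = 9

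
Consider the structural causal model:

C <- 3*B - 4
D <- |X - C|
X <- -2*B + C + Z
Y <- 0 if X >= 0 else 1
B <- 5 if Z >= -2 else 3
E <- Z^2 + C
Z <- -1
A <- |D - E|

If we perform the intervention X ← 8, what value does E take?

The intervention breaks the incoming arrows to X: X <- -2*B + C + Z no longer applies, and X = 8.
Since E is not a descendant of the intervened variable, it is unaffected.
B = 5 if Z >= -2 else 3  [with Z=-1]  = 5
C = 3*B - 4  [with B=5]  = 11
E = Z^2 + C  [with Z=-1, C=11]  = 12

12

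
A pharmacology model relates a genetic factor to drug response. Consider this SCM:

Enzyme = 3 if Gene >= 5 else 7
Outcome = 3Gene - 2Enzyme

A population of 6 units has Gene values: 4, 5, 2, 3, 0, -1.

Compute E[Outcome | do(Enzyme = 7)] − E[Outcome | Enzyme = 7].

Every unit gets Enzyme=7 under the intervention. Outcome values become -2, 1, -8, -5, -14, -17; E[Outcome|do(Enzyme=7)] = -7.5.
Observing Enzyme=7 restricts to units where Enzyme's equation naturally yields 7: Gene ∈ {4, 2, 3, 0, -1}. In that subpopulation Outcome = -2, -8, -5, -14, -17, mean -9.2.
Difference = -7.5 − (-9.2) = 1.7.

1.7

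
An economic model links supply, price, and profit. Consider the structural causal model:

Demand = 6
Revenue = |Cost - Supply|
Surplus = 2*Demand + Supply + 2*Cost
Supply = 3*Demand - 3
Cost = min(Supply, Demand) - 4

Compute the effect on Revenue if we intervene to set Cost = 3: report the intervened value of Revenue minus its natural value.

The intervention breaks the incoming arrows to Cost: Cost = min(Supply, Demand) - 4 no longer applies, and Cost = 3.
Supply = 3*Demand - 3  [with Demand=6]  = 15
Revenue = |Cost - Supply|  [with Cost=3, Supply=15]  = 12
Without intervention: Supply = 3*Demand - 3  [with Demand=6]  = 15; Cost = min(Supply, Demand) - 4  [with Supply=15, Demand=6]  = 2; Revenue = |Cost - Supply|  [with Cost=2, Supply=15]  = 13.
Change = 12 − 13 = -1.

-1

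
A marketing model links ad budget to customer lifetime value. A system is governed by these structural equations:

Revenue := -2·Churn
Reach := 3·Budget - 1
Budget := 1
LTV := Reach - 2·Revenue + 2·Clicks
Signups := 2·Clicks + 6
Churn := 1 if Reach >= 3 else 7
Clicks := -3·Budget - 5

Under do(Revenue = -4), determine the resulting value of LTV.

-6

Intervening sets Revenue = -4 and removes its equation (Revenue := -2·Churn).
Reach = 3·Budget - 1  [with Budget=1]  = 2
Clicks = -3·Budget - 5  [with Budget=1]  = -8
LTV = Reach - 2·Revenue + 2·Clicks  [with Reach=2, Revenue=-4, Clicks=-8]  = -6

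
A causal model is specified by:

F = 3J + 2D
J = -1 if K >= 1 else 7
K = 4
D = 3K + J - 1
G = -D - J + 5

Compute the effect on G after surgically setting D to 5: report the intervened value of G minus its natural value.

5

The intervention breaks the incoming arrows to D: D = 3K + J - 1 no longer applies, and D = 5.
J = -1 if K >= 1 else 7  [with K=4]  = -1
G = -D - J + 5  [with D=5, J=-1]  = 1
Without intervention: J = -1 if K >= 1 else 7  [with K=4]  = -1; D = 3K + J - 1  [with K=4, J=-1]  = 10; G = -D - J + 5  [with D=10, J=-1]  = -4.
Change = 1 − (-4) = 5.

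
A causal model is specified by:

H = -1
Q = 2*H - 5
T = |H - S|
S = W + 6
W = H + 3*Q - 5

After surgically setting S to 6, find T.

7

Intervening sets S = 6 and removes its equation (S = W + 6).
T = |H - S|  [with H=-1, S=6]  = 7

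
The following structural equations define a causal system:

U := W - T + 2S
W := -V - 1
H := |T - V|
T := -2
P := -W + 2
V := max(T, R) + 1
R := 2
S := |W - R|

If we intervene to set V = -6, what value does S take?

3

The intervention breaks the incoming arrows to V: V := max(T, R) + 1 no longer applies, and V = -6.
W = -V - 1  [with V=-6]  = 5
S = |W - R|  [with W=5, R=2]  = 3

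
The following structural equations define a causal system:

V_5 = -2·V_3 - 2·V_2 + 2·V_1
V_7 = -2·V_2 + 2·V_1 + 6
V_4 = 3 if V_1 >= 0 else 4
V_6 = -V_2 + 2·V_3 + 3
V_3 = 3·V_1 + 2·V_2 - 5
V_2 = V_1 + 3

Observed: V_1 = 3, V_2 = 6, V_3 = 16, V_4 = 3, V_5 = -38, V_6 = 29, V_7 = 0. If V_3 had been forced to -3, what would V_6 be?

The intervention breaks the incoming arrows to V_3: V_3 = 3·V_1 + 2·V_2 - 5 no longer applies, and V_3 = -3.
V_2 = V_1 + 3  [with V_1=3]  = 6
V_6 = -V_2 + 2·V_3 + 3  [with V_2=6, V_3=-3]  = -9

-9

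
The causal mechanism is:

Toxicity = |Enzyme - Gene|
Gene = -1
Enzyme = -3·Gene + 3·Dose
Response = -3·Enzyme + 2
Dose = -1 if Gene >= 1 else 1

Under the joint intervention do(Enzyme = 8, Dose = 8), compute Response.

The joint intervention fixes Enzyme = 8, Dose = 8, removing each variable's own equation.
Response = -3·Enzyme + 2  [with Enzyme=8]  = -22

-22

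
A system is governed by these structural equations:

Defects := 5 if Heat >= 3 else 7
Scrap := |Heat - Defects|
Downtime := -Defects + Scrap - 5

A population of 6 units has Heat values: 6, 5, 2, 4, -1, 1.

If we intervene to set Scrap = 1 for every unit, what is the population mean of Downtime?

Every unit gets Scrap=1 under the intervention. Downtime values become -9, -9, -11, -9, -11, -11; E[Downtime|do(Scrap=1)] = -10.

-10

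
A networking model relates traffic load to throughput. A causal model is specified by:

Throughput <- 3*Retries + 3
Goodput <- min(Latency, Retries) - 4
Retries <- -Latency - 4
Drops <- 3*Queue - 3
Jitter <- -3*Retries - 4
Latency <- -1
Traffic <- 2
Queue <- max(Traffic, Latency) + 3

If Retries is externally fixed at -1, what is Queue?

do(Retries=-1) replaces the equation Retries <- -Latency - 4 with the constant Retries = -1.
Queue is not downstream of the intervention, so its value is determined by the original equations.
Queue = max(Traffic, Latency) + 3  [with Traffic=2, Latency=-1]  = 5

5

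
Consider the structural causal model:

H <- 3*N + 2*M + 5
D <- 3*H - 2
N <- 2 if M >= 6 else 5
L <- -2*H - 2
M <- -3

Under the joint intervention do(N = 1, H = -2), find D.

-8

Setting N = 1, H = -2 by intervention discards those variables' equations.
D = 3*H - 2  [with H=-2]  = -8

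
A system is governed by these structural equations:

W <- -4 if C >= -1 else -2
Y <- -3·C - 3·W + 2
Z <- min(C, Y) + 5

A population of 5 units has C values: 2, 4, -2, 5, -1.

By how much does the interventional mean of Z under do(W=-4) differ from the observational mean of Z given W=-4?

The intervention sets W=-4 in all 5 units regardless of C. Recomputing Z per unit gives 7, 7, 3, 4, 4; average 5.
E[Z|W=-4] averages over only the 4 units with W=-4 (C = 2, 4, 5, -1): Z = 7, 7, 4, 4, mean 5.5.
Difference = 5 − 5.5 = -0.5.

-0.5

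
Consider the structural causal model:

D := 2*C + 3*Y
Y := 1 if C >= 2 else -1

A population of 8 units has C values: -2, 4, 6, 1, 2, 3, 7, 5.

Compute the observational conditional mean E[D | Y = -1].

-4

Observing Y=-1 restricts to units where Y's equation naturally yields -1: C ∈ {-2, 1}. In that subpopulation D = -7, -1, mean -4.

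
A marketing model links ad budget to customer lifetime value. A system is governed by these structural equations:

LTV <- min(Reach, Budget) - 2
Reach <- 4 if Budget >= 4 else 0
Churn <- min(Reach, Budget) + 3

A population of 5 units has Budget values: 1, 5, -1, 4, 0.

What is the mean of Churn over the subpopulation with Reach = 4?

E[Churn|Reach=4] averages over only the 2 units with Reach=4 (Budget = 5, 4): Churn = 7, 7, mean 7.

7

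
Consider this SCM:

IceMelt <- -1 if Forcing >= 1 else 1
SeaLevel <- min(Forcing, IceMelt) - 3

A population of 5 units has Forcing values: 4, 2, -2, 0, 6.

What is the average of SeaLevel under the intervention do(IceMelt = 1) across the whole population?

-2.8

The intervention sets IceMelt=1 in all 5 units regardless of Forcing. Recomputing SeaLevel per unit gives -2, -2, -5, -3, -2; average -2.8.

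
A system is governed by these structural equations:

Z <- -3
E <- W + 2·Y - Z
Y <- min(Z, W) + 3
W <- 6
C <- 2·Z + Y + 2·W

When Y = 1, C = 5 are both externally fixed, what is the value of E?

11

The joint intervention fixes Y = 1, C = 5, removing each variable's own equation.
E = W + 2·Y - Z  [with W=6, Y=1, Z=-3]  = 11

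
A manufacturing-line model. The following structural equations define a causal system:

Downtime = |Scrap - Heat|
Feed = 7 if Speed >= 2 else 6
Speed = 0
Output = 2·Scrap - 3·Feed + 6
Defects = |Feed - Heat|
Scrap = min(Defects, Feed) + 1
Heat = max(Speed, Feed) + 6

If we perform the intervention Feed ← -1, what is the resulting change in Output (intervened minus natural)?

Under do(Feed=-1), the mechanism Feed = 7 if Speed >= 2 else 6 is discarded; Feed is fixed at -1.
Heat = max(Speed, Feed) + 6  [with Speed=0, Feed=-1]  = 6
Defects = |Feed - Heat|  [with Feed=-1, Heat=6]  = 7
Scrap = min(Defects, Feed) + 1  [with Defects=7, Feed=-1]  = 0
Output = 2·Scrap - 3·Feed + 6  [with Scrap=0, Feed=-1]  = 9
Without intervention: Feed = 7 if Speed >= 2 else 6  [with Speed=0]  = 6; Heat = max(Speed, Feed) + 6  [with Speed=0, Feed=6]  = 12; Defects = |Feed - Heat|  [with Feed=6, Heat=12]  = 6; Scrap = min(Defects, Feed) + 1  [with Defects=6, Feed=6]  = 7; Output = 2·Scrap - 3·Feed + 6  [with Scrap=7, Feed=6]  = 2.
Change = 9 − 2 = 7.

7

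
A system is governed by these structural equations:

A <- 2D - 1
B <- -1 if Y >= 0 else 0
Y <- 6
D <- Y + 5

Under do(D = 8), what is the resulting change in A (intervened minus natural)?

The intervention breaks the incoming arrows to D: D <- Y + 5 no longer applies, and D = 8.
A = 2D - 1  [with D=8]  = 15
Without intervention: D = Y + 5  [with Y=6]  = 11; A = 2D - 1  [with D=11]  = 21.
Change = 15 − 21 = -6.

-6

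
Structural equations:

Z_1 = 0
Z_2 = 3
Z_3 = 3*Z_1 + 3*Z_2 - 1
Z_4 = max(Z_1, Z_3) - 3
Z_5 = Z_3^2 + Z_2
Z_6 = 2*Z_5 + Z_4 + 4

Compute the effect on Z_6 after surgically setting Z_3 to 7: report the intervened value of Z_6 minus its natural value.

-31

The intervention breaks the incoming arrows to Z_3: Z_3 = 3*Z_1 + 3*Z_2 - 1 no longer applies, and Z_3 = 7.
Z_4 = max(Z_1, Z_3) - 3  [with Z_1=0, Z_3=7]  = 4
Z_5 = Z_3^2 + Z_2  [with Z_3=7, Z_2=3]  = 52
Z_6 = 2*Z_5 + Z_4 + 4  [with Z_5=52, Z_4=4]  = 112
Without intervention: Z_3 = 3*Z_1 + 3*Z_2 - 1  [with Z_1=0, Z_2=3]  = 8; Z_4 = max(Z_1, Z_3) - 3  [with Z_1=0, Z_3=8]  = 5; Z_5 = Z_3^2 + Z_2  [with Z_3=8, Z_2=3]  = 67; Z_6 = 2*Z_5 + Z_4 + 4  [with Z_5=67, Z_4=5]  = 143.
Change = 112 − 143 = -31.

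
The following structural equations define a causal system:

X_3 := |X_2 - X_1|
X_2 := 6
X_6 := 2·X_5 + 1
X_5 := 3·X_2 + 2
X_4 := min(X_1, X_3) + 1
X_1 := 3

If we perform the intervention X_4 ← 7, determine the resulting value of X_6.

41

Under do(X_4=7), the mechanism X_4 := min(X_1, X_3) + 1 is discarded; X_4 is fixed at 7.
Since X_6 is not a descendant of the intervened variable, it is unaffected.
X_5 = 3·X_2 + 2  [with X_2=6]  = 20
X_6 = 2·X_5 + 1  [with X_5=20]  = 41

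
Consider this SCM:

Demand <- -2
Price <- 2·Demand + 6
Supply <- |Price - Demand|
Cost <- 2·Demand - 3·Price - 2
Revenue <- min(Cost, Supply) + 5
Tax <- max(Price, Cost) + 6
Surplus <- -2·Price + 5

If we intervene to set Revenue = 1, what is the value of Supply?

4

do(Revenue=1) replaces the equation Revenue <- min(Cost, Supply) + 5 with the constant Revenue = 1.
Supply is not downstream of the intervention, so its value is determined by the original equations.
Price = 2·Demand + 6  [with Demand=-2]  = 2
Supply = |Price - Demand|  [with Price=2, Demand=-2]  = 4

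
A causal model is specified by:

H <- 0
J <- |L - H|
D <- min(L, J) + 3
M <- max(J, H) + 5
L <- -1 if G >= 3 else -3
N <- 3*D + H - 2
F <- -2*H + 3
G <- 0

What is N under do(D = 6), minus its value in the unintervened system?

Under do(D=6), the mechanism D <- min(L, J) + 3 is discarded; D is fixed at 6.
N = 3*D + H - 2  [with D=6, H=0]  = 16
Without intervention: L = -1 if G >= 3 else -3  [with G=0]  = -3; J = |L - H|  [with L=-3, H=0]  = 3; D = min(L, J) + 3  [with L=-3, J=3]  = 0; N = 3*D + H - 2  [with D=0, H=0]  = -2.
Change = 16 − (-2) = 18.

18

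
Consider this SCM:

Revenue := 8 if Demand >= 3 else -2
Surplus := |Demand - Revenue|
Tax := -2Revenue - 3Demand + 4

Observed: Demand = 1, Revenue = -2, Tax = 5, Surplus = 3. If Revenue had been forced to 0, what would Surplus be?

1

Under do(Revenue=0), the mechanism Revenue := 8 if Demand >= 3 else -2 is discarded; Revenue is fixed at 0.
Surplus = |Demand - Revenue|  [with Demand=1, Revenue=0]  = 1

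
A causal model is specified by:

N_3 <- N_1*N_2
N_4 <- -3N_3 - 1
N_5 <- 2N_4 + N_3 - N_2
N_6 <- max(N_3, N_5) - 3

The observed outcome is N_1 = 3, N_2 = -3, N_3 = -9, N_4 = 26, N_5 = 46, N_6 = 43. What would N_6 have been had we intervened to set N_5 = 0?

-3

The intervention breaks the incoming arrows to N_5: N_5 <- 2N_4 + N_3 - N_2 no longer applies, and N_5 = 0.
N_3 = N_1*N_2  [with N_1=3, N_2=-3]  = -9
N_6 = max(N_3, N_5) - 3  [with N_3=-9, N_5=0]  = -3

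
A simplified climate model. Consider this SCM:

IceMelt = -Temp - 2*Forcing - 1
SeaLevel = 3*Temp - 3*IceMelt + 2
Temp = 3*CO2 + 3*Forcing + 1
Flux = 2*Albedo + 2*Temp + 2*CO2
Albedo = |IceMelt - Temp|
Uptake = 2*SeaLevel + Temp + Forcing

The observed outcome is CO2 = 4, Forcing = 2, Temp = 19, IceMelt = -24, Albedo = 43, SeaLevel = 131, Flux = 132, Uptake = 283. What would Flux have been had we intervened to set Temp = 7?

The intervention breaks the incoming arrows to Temp: Temp = 3*CO2 + 3*Forcing + 1 no longer applies, and Temp = 7.
IceMelt = -Temp - 2*Forcing - 1  [with Temp=7, Forcing=2]  = -12
Albedo = |IceMelt - Temp|  [with IceMelt=-12, Temp=7]  = 19
Flux = 2*Albedo + 2*Temp + 2*CO2  [with Albedo=19, Temp=7, CO2=4]  = 60

60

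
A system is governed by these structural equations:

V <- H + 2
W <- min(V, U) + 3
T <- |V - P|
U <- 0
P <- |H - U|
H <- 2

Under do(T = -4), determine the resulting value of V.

The intervention breaks the incoming arrows to T: T <- |V - P| no longer applies, and T = -4.
Since V is not a descendant of the intervened variable, it is unaffected.
V = H + 2  [with H=2]  = 4

4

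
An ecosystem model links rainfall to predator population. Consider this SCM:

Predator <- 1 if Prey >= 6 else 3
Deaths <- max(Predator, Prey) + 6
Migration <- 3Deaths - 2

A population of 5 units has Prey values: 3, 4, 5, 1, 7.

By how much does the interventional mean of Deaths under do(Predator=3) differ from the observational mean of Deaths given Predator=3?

0.65

do(Predator=3) breaks Predator's dependence on Prey. With Predator=3 fixed, Deaths across the units is 9, 10, 11, 9, 13, mean 10.4.
E[Deaths|Predator=3] averages over only the 4 units with Predator=3 (Prey = 3, 4, 5, 1): Deaths = 9, 10, 11, 9, mean 9.75.
Difference = 10.4 − 9.75 = 0.65.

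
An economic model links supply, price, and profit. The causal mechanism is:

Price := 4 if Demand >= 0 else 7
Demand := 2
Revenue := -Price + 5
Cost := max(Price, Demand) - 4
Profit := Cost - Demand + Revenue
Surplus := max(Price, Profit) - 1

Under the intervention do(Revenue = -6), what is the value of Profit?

-8

Intervening sets Revenue = -6 and removes its equation (Revenue := -Price + 5).
Price = 4 if Demand >= 0 else 7  [with Demand=2]  = 4
Cost = max(Price, Demand) - 4  [with Price=4, Demand=2]  = 0
Profit = Cost - Demand + Revenue  [with Cost=0, Demand=2, Revenue=-6]  = -8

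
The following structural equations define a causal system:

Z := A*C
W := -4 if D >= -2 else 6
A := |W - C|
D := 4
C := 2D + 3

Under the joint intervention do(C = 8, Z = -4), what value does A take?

12

The joint intervention fixes C = 8, Z = -4, removing each variable's own equation.
W = -4 if D >= -2 else 6  [with D=4]  = -4
A = |W - C|  [with W=-4, C=8]  = 12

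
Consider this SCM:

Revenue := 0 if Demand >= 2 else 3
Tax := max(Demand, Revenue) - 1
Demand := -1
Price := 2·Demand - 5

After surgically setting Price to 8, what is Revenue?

The intervention breaks the incoming arrows to Price: Price := 2·Demand - 5 no longer applies, and Price = 8.
Since Revenue is not a descendant of the intervened variable, it is unaffected.
Revenue = 0 if Demand >= 2 else 3  [with Demand=-1]  = 3

3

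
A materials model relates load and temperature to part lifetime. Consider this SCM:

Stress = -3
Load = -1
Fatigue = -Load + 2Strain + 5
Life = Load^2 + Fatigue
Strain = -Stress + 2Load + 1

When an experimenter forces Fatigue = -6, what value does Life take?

Intervening sets Fatigue = -6 and removes its equation (Fatigue = -Load + 2Strain + 5).
Life = Load^2 + Fatigue  [with Load=-1, Fatigue=-6]  = -5

-5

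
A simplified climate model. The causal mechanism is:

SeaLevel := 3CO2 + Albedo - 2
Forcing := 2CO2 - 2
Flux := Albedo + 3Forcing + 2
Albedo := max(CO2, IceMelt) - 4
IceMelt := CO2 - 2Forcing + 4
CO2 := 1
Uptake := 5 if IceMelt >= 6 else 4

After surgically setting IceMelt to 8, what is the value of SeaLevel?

5

do(IceMelt=8) replaces the equation IceMelt := CO2 - 2Forcing + 4 with the constant IceMelt = 8.
Albedo = max(CO2, IceMelt) - 4  [with CO2=1, IceMelt=8]  = 4
SeaLevel = 3CO2 + Albedo - 2  [with CO2=1, Albedo=4]  = 5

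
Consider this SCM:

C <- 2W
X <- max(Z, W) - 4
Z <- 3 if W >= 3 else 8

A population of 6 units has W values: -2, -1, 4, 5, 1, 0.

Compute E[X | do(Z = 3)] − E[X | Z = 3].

The intervention sets Z=3 in all 6 units regardless of W. Recomputing X per unit gives -1, -1, 0, 1, -1, -1; average -0.5.
Conditioning on Z=3 selects the 2 unit(s) with W ∈ {4, 5}. Their X values: 0, 1. Mean = 0.5.
Difference = -0.5 − 0.5 = -1.

-1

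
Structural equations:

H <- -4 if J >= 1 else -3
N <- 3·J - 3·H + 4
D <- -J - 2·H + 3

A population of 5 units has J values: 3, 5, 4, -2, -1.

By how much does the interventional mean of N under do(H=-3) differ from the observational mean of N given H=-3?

The intervention sets H=-3 in all 5 units regardless of J. Recomputing N per unit gives 22, 28, 25, 7, 10; average 18.4.
Observing H=-3 restricts to units where H's equation naturally yields -3: J ∈ {-2, -1}. In that subpopulation N = 7, 10, mean 8.5.
Difference = 18.4 − 8.5 = 9.9.

9.9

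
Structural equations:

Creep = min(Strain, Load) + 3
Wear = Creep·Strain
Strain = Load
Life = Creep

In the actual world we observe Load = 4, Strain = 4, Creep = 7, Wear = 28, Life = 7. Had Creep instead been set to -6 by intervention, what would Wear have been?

The intervention breaks the incoming arrows to Creep: Creep = min(Strain, Load) + 3 no longer applies, and Creep = -6.
Strain = Load  [with Load=4]  = 4
Wear = Creep·Strain  [with Creep=-6, Strain=4]  = -24

-24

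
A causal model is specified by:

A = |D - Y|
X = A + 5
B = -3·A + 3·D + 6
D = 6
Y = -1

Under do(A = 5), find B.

do(A=5) replaces the equation A = |D - Y| with the constant A = 5.
B = -3·A + 3·D + 6  [with A=5, D=6]  = 9

9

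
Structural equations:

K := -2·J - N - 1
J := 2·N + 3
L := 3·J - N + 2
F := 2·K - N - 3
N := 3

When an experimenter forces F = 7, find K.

-22

Under do(F=7), the mechanism F := 2·K - N - 3 is discarded; F is fixed at 7.
Since K is not a descendant of the intervened variable, it is unaffected.
J = 2·N + 3  [with N=3]  = 9
K = -2·J - N - 1  [with J=9, N=3]  = -22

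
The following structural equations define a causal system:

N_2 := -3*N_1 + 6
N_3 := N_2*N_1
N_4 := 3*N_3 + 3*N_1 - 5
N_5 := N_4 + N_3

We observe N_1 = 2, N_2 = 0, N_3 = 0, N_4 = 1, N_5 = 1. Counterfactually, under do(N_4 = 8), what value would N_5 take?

Intervening sets N_4 = 8 and removes its equation (N_4 := 3*N_3 + 3*N_1 - 5).
N_2 = -3*N_1 + 6  [with N_1=2]  = 0
N_3 = N_2*N_1  [with N_2=0, N_1=2]  = 0
N_5 = N_4 + N_3  [with N_4=8, N_3=0]  = 8

8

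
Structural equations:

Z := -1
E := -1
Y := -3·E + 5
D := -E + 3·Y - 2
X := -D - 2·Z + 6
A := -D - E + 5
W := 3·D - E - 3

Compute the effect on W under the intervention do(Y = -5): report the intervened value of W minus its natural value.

The intervention breaks the incoming arrows to Y: Y := -3·E + 5 no longer applies, and Y = -5.
D = -E + 3·Y - 2  [with E=-1, Y=-5]  = -16
W = 3·D - E - 3  [with D=-16, E=-1]  = -50
Without intervention: Y = -3·E + 5  [with E=-1]  = 8; D = -E + 3·Y - 2  [with E=-1, Y=8]  = 23; W = 3·D - E - 3  [with D=23, E=-1]  = 67.
Change = -50 − 67 = -117.

-117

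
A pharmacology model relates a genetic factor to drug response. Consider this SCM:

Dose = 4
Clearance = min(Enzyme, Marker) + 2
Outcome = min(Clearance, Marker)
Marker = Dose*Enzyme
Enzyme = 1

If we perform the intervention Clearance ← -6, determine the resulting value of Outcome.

-6

Intervening sets Clearance = -6 and removes its equation (Clearance = min(Enzyme, Marker) + 2).
Marker = Dose*Enzyme  [with Dose=4, Enzyme=1]  = 4
Outcome = min(Clearance, Marker)  [with Clearance=-6, Marker=4]  = -6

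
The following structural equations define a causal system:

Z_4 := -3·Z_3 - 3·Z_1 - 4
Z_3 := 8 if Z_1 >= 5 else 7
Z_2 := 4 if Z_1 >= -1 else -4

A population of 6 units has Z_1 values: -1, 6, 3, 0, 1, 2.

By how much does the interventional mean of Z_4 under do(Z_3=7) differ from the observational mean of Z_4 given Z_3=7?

do(Z_3=7) breaks Z_3's dependence on Z_1. With Z_3=7 fixed, Z_4 across the units is -22, -43, -34, -25, -28, -31, mean -30.5.
Conditioning on Z_3=7 selects the 5 unit(s) with Z_1 ∈ {-1, 3, 0, 1, 2}. Their Z_4 values: -22, -34, -25, -28, -31. Mean = -28.
Difference = -30.5 − (-28) = -2.5.

-2.5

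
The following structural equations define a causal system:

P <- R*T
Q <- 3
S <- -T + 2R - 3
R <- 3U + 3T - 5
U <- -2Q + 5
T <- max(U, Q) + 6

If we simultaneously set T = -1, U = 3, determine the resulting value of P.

Setting T = -1, U = 3 by intervention discards those variables' equations.
R = 3U + 3T - 5  [with U=3, T=-1]  = 1
P = R*T  [with R=1, T=-1]  = -1

-1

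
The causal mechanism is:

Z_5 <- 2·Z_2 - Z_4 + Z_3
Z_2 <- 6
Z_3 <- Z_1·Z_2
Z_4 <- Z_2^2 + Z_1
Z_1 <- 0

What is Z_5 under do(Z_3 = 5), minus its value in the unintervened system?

5

do(Z_3=5) replaces the equation Z_3 <- Z_1·Z_2 with the constant Z_3 = 5.
Z_4 = Z_2^2 + Z_1  [with Z_2=6, Z_1=0]  = 36
Z_5 = 2·Z_2 - Z_4 + Z_3  [with Z_2=6, Z_4=36, Z_3=5]  = -19
Without intervention: Z_3 = Z_1·Z_2  [with Z_1=0, Z_2=6]  = 0; Z_4 = Z_2^2 + Z_1  [with Z_2=6, Z_1=0]  = 36; Z_5 = 2·Z_2 - Z_4 + Z_3  [with Z_2=6, Z_4=36, Z_3=0]  = -24.
Change = -19 − (-24) = 5.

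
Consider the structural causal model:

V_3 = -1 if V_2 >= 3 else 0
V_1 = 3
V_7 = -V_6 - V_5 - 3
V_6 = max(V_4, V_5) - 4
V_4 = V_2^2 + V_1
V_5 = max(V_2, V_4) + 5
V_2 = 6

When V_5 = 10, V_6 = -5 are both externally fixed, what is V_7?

-8

Under do(V_5 = 10, V_6 = -5), each intervened variable's structural equation is replaced by its fixed value.
V_7 = -V_6 - V_5 - 3  [with V_6=-5, V_5=10]  = -8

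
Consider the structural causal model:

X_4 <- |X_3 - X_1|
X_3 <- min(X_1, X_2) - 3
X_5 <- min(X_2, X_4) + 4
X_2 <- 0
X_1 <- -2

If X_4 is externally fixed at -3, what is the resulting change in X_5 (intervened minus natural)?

-3

Intervening sets X_4 = -3 and removes its equation (X_4 <- |X_3 - X_1|).
X_5 = min(X_2, X_4) + 4  [with X_2=0, X_4=-3]  = 1
Without intervention: X_3 = min(X_1, X_2) - 3  [with X_1=-2, X_2=0]  = -5; X_4 = |X_3 - X_1|  [with X_3=-5, X_1=-2]  = 3; X_5 = min(X_2, X_4) + 4  [with X_2=0, X_4=3]  = 4.
Change = 1 − 4 = -3.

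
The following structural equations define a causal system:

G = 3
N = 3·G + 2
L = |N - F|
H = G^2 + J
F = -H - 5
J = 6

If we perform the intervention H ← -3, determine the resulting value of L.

13

The intervention breaks the incoming arrows to H: H = G^2 + J no longer applies, and H = -3.
N = 3·G + 2  [with G=3]  = 11
F = -H - 5  [with H=-3]  = -2
L = |N - F|  [with N=11, F=-2]  = 13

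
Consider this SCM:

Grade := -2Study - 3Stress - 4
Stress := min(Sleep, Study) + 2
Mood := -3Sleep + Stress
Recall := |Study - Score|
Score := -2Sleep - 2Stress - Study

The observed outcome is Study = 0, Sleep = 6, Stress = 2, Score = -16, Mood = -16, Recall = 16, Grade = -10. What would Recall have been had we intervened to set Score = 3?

3

Under do(Score=3), the mechanism Score := -2Sleep - 2Stress - Study is discarded; Score is fixed at 3.
Recall = |Study - Score|  [with Study=0, Score=3]  = 3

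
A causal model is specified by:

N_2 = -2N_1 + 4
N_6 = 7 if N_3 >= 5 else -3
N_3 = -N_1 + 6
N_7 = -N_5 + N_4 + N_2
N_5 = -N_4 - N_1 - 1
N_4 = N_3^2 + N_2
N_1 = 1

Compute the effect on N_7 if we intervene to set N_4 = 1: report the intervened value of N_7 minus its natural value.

-52

The intervention breaks the incoming arrows to N_4: N_4 = N_3^2 + N_2 no longer applies, and N_4 = 1.
N_2 = -2N_1 + 4  [with N_1=1]  = 2
N_5 = -N_4 - N_1 - 1  [with N_4=1, N_1=1]  = -3
N_7 = -N_5 + N_4 + N_2  [with N_5=-3, N_4=1, N_2=2]  = 6
Without intervention: N_2 = -2N_1 + 4  [with N_1=1]  = 2; N_3 = -N_1 + 6  [with N_1=1]  = 5; N_4 = N_3^2 + N_2  [with N_3=5, N_2=2]  = 27; N_5 = -N_4 - N_1 - 1  [with N_4=27, N_1=1]  = -29; N_7 = -N_5 + N_4 + N_2  [with N_5=-29, N_4=27, N_2=2]  = 58.
Change = 6 − 58 = -52.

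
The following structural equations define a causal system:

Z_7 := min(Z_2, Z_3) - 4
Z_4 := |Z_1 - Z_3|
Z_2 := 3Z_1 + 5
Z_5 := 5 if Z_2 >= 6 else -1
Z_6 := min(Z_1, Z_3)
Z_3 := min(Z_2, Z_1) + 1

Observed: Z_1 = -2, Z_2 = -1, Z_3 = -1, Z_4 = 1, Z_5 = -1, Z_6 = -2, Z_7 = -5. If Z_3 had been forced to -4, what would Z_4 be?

The intervention breaks the incoming arrows to Z_3: Z_3 := min(Z_2, Z_1) + 1 no longer applies, and Z_3 = -4.
Z_4 = |Z_1 - Z_3|  [with Z_1=-2, Z_3=-4]  = 2

2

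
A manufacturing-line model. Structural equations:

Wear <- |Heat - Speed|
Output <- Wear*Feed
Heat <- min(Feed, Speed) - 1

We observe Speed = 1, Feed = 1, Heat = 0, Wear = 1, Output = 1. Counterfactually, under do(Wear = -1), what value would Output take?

Intervening sets Wear = -1 and removes its equation (Wear <- |Heat - Speed|).
Output = Wear*Feed  [with Wear=-1, Feed=1]  = -1

-1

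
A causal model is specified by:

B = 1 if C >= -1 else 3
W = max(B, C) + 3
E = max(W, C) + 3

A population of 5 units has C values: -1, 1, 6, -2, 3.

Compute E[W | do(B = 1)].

5.4

do(B=1) breaks B's dependence on C. With B=1 fixed, W across the units is 4, 4, 9, 4, 6, mean 5.4.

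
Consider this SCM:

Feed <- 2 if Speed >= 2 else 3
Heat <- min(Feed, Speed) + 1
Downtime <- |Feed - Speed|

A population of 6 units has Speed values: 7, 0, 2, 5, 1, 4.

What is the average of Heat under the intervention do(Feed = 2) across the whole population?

The intervention sets Feed=2 in all 6 units regardless of Speed. Recomputing Heat per unit gives 3, 1, 3, 3, 2, 3; average 2.5.

2.5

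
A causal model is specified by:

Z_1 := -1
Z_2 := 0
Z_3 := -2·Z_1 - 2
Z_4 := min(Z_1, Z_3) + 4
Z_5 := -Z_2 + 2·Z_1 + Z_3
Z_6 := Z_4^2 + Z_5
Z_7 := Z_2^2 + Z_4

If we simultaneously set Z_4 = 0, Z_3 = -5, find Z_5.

The joint intervention fixes Z_4 = 0, Z_3 = -5, removing each variable's own equation.
Z_5 = -Z_2 + 2·Z_1 + Z_3  [with Z_2=0, Z_1=-1, Z_3=-5]  = -7

-7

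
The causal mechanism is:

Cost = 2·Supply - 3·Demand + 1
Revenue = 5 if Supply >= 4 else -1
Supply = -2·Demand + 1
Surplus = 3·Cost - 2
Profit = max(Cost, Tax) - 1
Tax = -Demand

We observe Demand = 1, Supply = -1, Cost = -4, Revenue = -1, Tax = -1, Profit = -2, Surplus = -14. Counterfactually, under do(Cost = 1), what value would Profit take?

0

The intervention breaks the incoming arrows to Cost: Cost = 2·Supply - 3·Demand + 1 no longer applies, and Cost = 1.
Tax = -Demand  [with Demand=1]  = -1
Profit = max(Cost, Tax) - 1  [with Cost=1, Tax=-1]  = 0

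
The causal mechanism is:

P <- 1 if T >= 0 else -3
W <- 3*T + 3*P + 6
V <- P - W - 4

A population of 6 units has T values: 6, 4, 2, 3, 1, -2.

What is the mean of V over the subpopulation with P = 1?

E[V|P=1] averages over only the 5 units with P=1 (T = 6, 4, 2, 3, 1): V = -30, -24, -18, -21, -15, mean -21.6.

-21.6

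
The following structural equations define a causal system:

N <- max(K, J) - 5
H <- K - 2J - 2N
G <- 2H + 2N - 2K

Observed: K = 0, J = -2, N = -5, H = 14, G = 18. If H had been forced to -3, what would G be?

Intervening sets H = -3 and removes its equation (H <- K - 2J - 2N).
N = max(K, J) - 5  [with K=0, J=-2]  = -5
G = 2H + 2N - 2K  [with H=-3, N=-5, K=0]  = -16

-16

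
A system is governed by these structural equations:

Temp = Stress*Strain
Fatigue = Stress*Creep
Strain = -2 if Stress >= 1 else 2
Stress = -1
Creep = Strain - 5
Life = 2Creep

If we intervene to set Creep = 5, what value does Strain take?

2

The intervention breaks the incoming arrows to Creep: Creep = Strain - 5 no longer applies, and Creep = 5.
Since Strain is not a descendant of the intervened variable, it is unaffected.
Strain = -2 if Stress >= 1 else 2  [with Stress=-1]  = 2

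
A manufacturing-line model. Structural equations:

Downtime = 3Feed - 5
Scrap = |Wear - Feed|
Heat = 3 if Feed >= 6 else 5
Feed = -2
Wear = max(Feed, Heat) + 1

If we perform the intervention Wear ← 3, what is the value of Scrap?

5

The intervention breaks the incoming arrows to Wear: Wear = max(Feed, Heat) + 1 no longer applies, and Wear = 3.
Scrap = |Wear - Feed|  [with Wear=3, Feed=-2]  = 5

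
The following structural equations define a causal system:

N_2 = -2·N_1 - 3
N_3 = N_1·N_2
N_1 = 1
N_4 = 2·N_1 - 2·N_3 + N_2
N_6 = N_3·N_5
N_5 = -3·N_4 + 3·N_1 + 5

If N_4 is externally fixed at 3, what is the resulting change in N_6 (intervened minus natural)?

-60

Under do(N_4=3), the mechanism N_4 = 2·N_1 - 2·N_3 + N_2 is discarded; N_4 is fixed at 3.
N_2 = -2·N_1 - 3  [with N_1=1]  = -5
N_3 = N_1·N_2  [with N_1=1, N_2=-5]  = -5
N_5 = -3·N_4 + 3·N_1 + 5  [with N_4=3, N_1=1]  = -1
N_6 = N_3·N_5  [with N_3=-5, N_5=-1]  = 5
Without intervention: N_2 = -2·N_1 - 3  [with N_1=1]  = -5; N_3 = N_1·N_2  [with N_1=1, N_2=-5]  = -5; N_4 = 2·N_1 - 2·N_3 + N_2  [with N_1=1, N_3=-5, N_2=-5]  = 7; N_5 = -3·N_4 + 3·N_1 + 5  [with N_4=7, N_1=1]  = -13; N_6 = N_3·N_5  [with N_3=-5, N_5=-13]  = 65.
Change = 5 − 65 = -60.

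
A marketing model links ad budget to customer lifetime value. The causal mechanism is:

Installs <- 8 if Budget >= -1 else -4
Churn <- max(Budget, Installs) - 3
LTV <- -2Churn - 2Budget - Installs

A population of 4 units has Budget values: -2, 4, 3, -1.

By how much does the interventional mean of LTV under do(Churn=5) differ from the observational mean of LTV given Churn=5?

The intervention sets Churn=5 in all 4 units regardless of Budget. Recomputing LTV per unit gives -2, -26, -24, -16; average -17.
Conditioning on Churn=5 selects the 3 unit(s) with Budget ∈ {4, 3, -1}. Their LTV values: -26, -24, -16. Mean = -22.
Difference = -17 − (-22) = 5.

5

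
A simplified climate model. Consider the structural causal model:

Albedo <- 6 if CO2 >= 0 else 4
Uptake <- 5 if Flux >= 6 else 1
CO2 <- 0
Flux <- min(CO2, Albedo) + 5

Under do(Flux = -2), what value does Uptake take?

1

The intervention breaks the incoming arrows to Flux: Flux <- min(CO2, Albedo) + 5 no longer applies, and Flux = -2.
Uptake = 5 if Flux >= 6 else 1  [with Flux=-2]  = 1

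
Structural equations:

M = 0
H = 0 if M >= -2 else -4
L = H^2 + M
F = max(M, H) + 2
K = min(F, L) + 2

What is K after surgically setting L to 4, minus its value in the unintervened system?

do(L=4) replaces the equation L = H^2 + M with the constant L = 4.
H = 0 if M >= -2 else -4  [with M=0]  = 0
F = max(M, H) + 2  [with M=0, H=0]  = 2
K = min(F, L) + 2  [with F=2, L=4]  = 4
Without intervention: H = 0 if M >= -2 else -4  [with M=0]  = 0; L = H^2 + M  [with H=0, M=0]  = 0; F = max(M, H) + 2  [with M=0, H=0]  = 2; K = min(F, L) + 2  [with F=2, L=0]  = 2.
Change = 4 − 2 = 2.

2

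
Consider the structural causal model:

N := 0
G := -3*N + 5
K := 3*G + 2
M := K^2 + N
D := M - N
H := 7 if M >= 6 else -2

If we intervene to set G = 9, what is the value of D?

do(G=9) replaces the equation G := -3*N + 5 with the constant G = 9.
K = 3*G + 2  [with G=9]  = 29
M = K^2 + N  [with K=29, N=0]  = 841
D = M - N  [with M=841, N=0]  = 841

841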